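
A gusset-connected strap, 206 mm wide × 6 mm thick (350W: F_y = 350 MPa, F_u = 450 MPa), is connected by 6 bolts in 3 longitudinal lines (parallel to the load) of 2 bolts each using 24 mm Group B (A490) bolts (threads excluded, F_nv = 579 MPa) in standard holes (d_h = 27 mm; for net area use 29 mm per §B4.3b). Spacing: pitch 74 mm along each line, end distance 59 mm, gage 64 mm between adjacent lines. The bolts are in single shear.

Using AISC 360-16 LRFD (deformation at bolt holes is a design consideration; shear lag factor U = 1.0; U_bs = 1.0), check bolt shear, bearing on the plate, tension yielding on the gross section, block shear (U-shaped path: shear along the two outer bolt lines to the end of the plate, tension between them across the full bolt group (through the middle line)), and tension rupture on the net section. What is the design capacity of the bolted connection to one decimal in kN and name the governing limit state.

241.0 kN (net-section rupture governs)

Bolt shear: A_b = π(24)²/4 = 452.39 mm². φR_n = 0.75 × 579 × 452.39 × 6 × 1 = 1178.7 kN.
Bearing (6 mm plate, F_u = 450 MPa): end bolts L_c = 59 − 27/2 = 45.5, R_n = min(1.2×45.5×6×450, 2.4×24×6×450) = 147.42 kN/bolt; interior L_c = 74 − 27 = 47, R_n = 152.28 kN/bolt. φR_n = 0.75 × (3×147.42 + 3×152.28) = 674.3 kN.
Tension yield (gross): A_g = 206×6 = 1236 mm². φR_n = 0.90 × 350 × 1236 = 389.3 kN.
Block shear: shear path 2×[59+1×74] = 2×133 mm, A_gv = 1596, A_nv = 2×(133 − 1.5×29)×6 = 1074 mm²; tension across gage: (128 − 2×29)×6 = 420 mm². R_n = min(0.6×450×1074, 0.6×350×1596) + 1.0×450×420 = min(289.98, 335.16) + 189 = 478.98 kN. φR_n = 0.75 × 478.98 = 359.2 kN.
Tension rupture (net): A_n = (206 − 3×29)×6 = 714 mm² (U = 1.0, A_e = A_n). φR_n = 0.75 × 450 × 714 = 241.0 kN.
Governing: min(1178.7, 674.3, 389.3, 359.2, 241.0) = 241.0 kN → net-section rupture.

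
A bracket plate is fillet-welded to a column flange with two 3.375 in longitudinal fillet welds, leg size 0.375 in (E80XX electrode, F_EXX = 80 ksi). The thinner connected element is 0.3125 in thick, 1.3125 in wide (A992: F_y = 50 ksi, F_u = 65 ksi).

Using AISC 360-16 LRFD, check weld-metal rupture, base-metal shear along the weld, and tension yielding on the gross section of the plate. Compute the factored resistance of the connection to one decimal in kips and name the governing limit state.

Weld metal: throat = 0.707×0.375 = 0.26513 in, L = 2×3.375 = 6.75 in. φR_n = 0.75 × 0.6 × 80 × 0.26513 × 6.75 = 64.4 kips.
Base metal shear (0.3125 in plate): yield φR_n = 1.0×0.6×50×0.3125×6.75 = 63.3 kips; rupture φR_n = 0.75×0.6×65×0.3125×6.75 = 61.7 kips; take 61.7 kips (rupture).
Tension yield (gross): A_g = 1.3125×0.3125 = 0.41016 in². φR_n = 0.90 × 50 × 0.41016 = 18.5 kips.
Governing: min(64.4, 61.7, 18.5) = 18.5 kips → gross-section yield.

18.5 kips (gross-section yield governs)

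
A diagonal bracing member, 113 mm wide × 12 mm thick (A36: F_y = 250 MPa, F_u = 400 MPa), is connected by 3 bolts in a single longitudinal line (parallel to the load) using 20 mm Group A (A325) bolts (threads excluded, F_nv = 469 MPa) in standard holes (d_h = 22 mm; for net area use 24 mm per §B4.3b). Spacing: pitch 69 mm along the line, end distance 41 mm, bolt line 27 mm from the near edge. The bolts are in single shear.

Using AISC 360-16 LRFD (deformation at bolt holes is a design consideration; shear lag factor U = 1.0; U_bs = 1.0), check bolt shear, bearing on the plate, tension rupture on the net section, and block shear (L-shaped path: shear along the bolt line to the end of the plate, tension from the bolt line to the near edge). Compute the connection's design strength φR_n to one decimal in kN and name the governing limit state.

Bolt shear: A_b = π(20)²/4 = 314.16 mm². φR_n = 0.75 × 469 × 314.16 × 3 × 1 = 331.5 kN.
Bearing (12 mm plate, F_u = 400 MPa): end bolts L_c = 41 − 22/2 = 30, R_n = min(1.2×30×12×400, 2.4×20×12×400) = 172.8 kN/bolt; interior L_c = 69 − 22 = 47, R_n = 230.4 kN/bolt. φR_n = 0.75 × (1×172.8 + 2×230.4) = 475.2 kN.
Tension rupture (net): A_n = (113 − 1×24)×12 = 1068 mm² (U = 1.0, A_e = A_n). φR_n = 0.75 × 400 × 1068 = 320.4 kN.
Block shear: shear path 1×[41+2×69] = 1×179 mm, A_gv = 2148, A_nv = 1×(179 − 2.5×24)×12 = 1428 mm²; tension to near edge: (27 − 0.5×24)×12 = 180 mm². R_n = min(0.6×400×1428, 0.6×250×2148) + 1.0×400×180 = min(342.72, 322.2) + 72 = 394.2 kN. φR_n = 0.75 × 394.2 = 295.7 kN.
Governing: min(331.5, 475.2, 320.4, 295.7) = 295.7 kN → block shear.

295.7 kN (block shear governs)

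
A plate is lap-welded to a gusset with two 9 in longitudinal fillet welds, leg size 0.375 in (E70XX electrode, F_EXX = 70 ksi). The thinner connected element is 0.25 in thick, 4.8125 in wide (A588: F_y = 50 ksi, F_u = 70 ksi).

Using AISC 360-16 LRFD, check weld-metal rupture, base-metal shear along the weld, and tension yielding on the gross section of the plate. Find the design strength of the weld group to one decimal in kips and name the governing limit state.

Weld metal: throat = 0.707×0.375 = 0.26513 in, L = 2×9 = 18 in. φR_n = 0.75 × 0.6 × 70 × 0.26513 × 18 = 150.3 kips.
Base metal shear (0.25 in plate): yield φR_n = 1.0×0.6×50×0.25×18 = 135.0 kips; rupture φR_n = 0.75×0.6×70×0.25×18 = 141.8 kips; take 135.0 kips (yield).
Tension yield (gross): A_g = 4.8125×0.25 = 1.2031 in². φR_n = 0.90 × 50 × 1.2031 = 54.1 kips.
Governing: min(150.3, 135.0, 54.1) = 54.1 kips → gross-section yield.

54.1 kips (gross-section yield governs)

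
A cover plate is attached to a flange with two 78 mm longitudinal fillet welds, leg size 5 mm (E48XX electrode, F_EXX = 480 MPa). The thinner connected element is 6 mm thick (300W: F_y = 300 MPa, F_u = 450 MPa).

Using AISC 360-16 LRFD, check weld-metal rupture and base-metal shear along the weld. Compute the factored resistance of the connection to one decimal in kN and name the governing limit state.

119.1 kN (weld metal governs)

Weld metal: throat = 0.707×5 = 3.535 mm, L = 2×78 = 156 mm. φR_n = 0.75 × 0.6 × 480 × 3.535 × 156 = 119.1 kN.
Base metal shear (6 mm plate): yield φR_n = 1.0×0.6×300×6×156 = 168.5 kN; rupture φR_n = 0.75×0.6×450×6×156 = 189.5 kN; take 168.5 kN (yield).
Governing: min(119.1, 168.5) = 119.1 kN → weld metal.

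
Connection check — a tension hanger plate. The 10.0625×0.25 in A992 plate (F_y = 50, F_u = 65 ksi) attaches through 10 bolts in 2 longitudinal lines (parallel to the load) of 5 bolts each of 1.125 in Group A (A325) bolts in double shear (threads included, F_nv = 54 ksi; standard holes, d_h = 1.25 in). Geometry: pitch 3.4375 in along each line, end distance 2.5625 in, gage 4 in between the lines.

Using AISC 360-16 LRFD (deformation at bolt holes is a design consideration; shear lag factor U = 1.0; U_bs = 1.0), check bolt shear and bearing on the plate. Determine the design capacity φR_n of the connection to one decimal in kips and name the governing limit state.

Bolt shear: A_b = π(1.125)²/4 = 0.99402 in². φR_n = 0.75 × 54 × 0.99402 × 10 × 2 = 805.2 kips.
Bearing (0.25 in plate, F_u = 65 ksi): end bolts L_c = 2.5625 − 1.25/2 = 1.9375, R_n = min(1.2×1.9375×0.25×65, 2.4×1.125×0.25×65) = 37.781 kips/bolt; interior L_c = 3.4375 − 1.25 = 2.1875, R_n = 42.656 kips/bolt. φR_n = 0.75 × (2×37.781 + 8×42.656) = 312.6 kips.
Governing: min(805.2, 312.6) = 312.6 kips → bearing.

312.6 kips (bearing governs)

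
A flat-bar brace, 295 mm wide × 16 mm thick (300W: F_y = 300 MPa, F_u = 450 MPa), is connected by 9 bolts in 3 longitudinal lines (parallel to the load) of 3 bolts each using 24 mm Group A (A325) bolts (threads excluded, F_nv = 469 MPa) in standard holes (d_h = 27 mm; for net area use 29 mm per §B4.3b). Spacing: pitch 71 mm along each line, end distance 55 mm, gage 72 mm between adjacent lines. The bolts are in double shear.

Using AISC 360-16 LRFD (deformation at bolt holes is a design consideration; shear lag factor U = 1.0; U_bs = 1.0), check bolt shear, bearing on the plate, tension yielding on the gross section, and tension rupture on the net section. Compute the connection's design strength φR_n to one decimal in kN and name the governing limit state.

Bolt shear: A_b = π(24)²/4 = 452.39 mm². φR_n = 0.75 × 469 × 452.39 × 9 × 2 = 2864.3 kN.
Bearing (16 mm plate, F_u = 450 MPa): end bolts L_c = 55 − 27/2 = 41.5, R_n = min(1.2×41.5×16×450, 2.4×24×16×450) = 358.56 kN/bolt; interior L_c = 71 − 27 = 44, R_n = 380.16 kN/bolt. φR_n = 0.75 × (3×358.56 + 6×380.16) = 2517.5 kN.
Tension yield (gross): A_g = 295×16 = 4720 mm². φR_n = 0.90 × 300 × 4720 = 1274.4 kN.
Tension rupture (net): A_n = (295 − 3×29)×16 = 3328 mm² (U = 1.0, A_e = A_n). φR_n = 0.75 × 450 × 3328 = 1123.2 kN.
Governing: min(2864.3, 2517.5, 1274.4, 1123.2) = 1123.2 kN → net-section rupture.

1123.2 kN (net-section rupture governs)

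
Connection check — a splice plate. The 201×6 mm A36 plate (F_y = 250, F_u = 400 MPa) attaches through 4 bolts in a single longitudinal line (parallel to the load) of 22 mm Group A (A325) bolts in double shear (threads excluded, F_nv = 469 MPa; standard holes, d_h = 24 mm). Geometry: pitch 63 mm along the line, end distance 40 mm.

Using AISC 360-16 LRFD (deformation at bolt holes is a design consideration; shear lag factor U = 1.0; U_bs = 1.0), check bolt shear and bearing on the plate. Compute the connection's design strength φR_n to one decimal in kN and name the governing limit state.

313.2 kN (bearing governs)

Bolt shear: A_b = π(22)²/4 = 380.13 mm². φR_n = 0.75 × 469 × 380.13 × 4 × 2 = 1069.7 kN.
Bearing (6 mm plate, F_u = 400 MPa): end bolts L_c = 40 − 24/2 = 28, R_n = min(1.2×28×6×400, 2.4×22×6×400) = 80.64 kN/bolt; interior L_c = 63 − 24 = 39, R_n = 112.32 kN/bolt. φR_n = 0.75 × (1×80.64 + 3×112.32) = 313.2 kN.
Governing: min(1069.7, 313.2) = 313.2 kN → bearing.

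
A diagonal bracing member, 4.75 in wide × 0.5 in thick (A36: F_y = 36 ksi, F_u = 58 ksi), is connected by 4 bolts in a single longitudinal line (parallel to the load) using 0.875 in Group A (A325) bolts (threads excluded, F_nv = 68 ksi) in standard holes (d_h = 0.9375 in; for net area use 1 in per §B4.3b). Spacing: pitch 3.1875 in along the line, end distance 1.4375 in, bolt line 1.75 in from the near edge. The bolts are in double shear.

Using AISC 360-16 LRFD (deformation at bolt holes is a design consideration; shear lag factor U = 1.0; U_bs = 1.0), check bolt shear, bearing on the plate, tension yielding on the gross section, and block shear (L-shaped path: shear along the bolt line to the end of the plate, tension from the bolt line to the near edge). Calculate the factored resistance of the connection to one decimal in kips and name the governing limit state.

Bolt shear: A_b = π(0.875)²/4 = 0.60132 in². φR_n = 0.75 × 68 × 0.60132 × 4 × 2 = 245.3 kips.
Bearing (0.5 in plate, F_u = 58 ksi): end bolts L_c = 1.4375 − 0.9375/2 = 0.96875, R_n = min(1.2×0.96875×0.5×58, 2.4×0.875×0.5×58) = 33.713 kips/bolt; interior L_c = 3.1875 − 0.9375 = 2.25, R_n = 60.9 kips/bolt. φR_n = 0.75 × (1×33.713 + 3×60.9) = 162.3 kips.
Tension yield (gross): A_g = 4.75×0.5 = 2.375 in². φR_n = 0.90 × 36 × 2.375 = 77.0 kips.
Block shear: shear path 1×[1.4375+3×3.1875] = 1×11 in, A_gv = 5.5, A_nv = 1×(11 − 3.5×1)×0.5 = 3.75 in²; tension to near edge: (1.75 − 0.5×1)×0.5 = 0.625 in². R_n = min(0.6×58×3.75, 0.6×36×5.5) + 1.0×58×0.625 = min(130.5, 118.8) + 36.25 = 155.05 kips. φR_n = 0.75 × 155.05 = 116.3 kips.
Governing: min(245.3, 162.3, 77.0, 116.3) = 77.0 kips → gross-section yield.

77.0 kips (gross-section yield governs)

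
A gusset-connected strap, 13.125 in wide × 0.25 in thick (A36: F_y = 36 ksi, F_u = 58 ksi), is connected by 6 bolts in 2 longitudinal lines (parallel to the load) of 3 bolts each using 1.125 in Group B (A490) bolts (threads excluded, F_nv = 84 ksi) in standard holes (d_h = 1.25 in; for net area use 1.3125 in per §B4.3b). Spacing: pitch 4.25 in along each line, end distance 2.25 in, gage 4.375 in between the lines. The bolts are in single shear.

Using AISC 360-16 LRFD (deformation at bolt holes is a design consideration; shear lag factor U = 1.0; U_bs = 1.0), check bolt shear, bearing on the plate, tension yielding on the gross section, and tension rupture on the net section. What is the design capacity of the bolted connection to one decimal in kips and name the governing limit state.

Bolt shear: A_b = π(1.125)²/4 = 0.99402 in². φR_n = 0.75 × 84 × 0.99402 × 6 × 1 = 375.7 kips.
Bearing (0.25 in plate, F_u = 58 ksi): end bolts L_c = 2.25 − 1.25/2 = 1.625, R_n = min(1.2×1.625×0.25×58, 2.4×1.125×0.25×58) = 28.275 kips/bolt; interior L_c = 4.25 − 1.25 = 3, R_n = 39.15 kips/bolt. φR_n = 0.75 × (2×28.275 + 4×39.15) = 159.9 kips.
Tension yield (gross): A_g = 13.125×0.25 = 3.2813 in². φR_n = 0.90 × 36 × 3.2813 = 106.3 kips.
Tension rupture (net): A_n = (13.125 − 2×1.3125)×0.25 = 2.625 in² (U = 1.0, A_e = A_n). φR_n = 0.75 × 58 × 2.625 = 114.2 kips.
Governing: min(375.7, 159.9, 106.3, 114.2) = 106.3 kips → gross-section yield.

106.3 kips (gross-section yield governs)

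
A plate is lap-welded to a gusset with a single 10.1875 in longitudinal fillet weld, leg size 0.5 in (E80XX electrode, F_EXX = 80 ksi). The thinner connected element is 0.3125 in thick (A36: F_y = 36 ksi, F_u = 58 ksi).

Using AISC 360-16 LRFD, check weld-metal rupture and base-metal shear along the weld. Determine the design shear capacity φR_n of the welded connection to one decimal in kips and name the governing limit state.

Weld metal: throat = 0.707×0.5 = 0.3535 in, L = 10.1875 in. φR_n = 0.75 × 0.6 × 80 × 0.3535 × 10.1875 = 129.6 kips.
Base metal shear (0.3125 in plate): yield φR_n = 1.0×0.6×36×0.3125×10.1875 = 68.8 kips; rupture φR_n = 0.75×0.6×58×0.3125×10.1875 = 83.1 kips; take 68.8 kips (yield).
Governing: min(129.6, 68.8) = 68.8 kips → base-metal shear.

68.8 kips (base-metal shear governs)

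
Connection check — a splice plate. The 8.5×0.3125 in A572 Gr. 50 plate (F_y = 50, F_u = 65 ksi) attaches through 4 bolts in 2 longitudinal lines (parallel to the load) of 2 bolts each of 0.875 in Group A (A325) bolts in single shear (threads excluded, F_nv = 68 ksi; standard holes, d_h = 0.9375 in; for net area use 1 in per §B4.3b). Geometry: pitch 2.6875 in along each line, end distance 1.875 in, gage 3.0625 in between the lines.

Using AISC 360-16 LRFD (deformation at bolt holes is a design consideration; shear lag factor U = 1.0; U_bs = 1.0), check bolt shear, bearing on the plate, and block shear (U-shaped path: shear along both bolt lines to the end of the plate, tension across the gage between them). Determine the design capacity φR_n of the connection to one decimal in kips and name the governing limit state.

Bolt shear: A_b = π(0.875)²/4 = 0.60132 in². φR_n = 0.75 × 68 × 0.60132 × 4 × 1 = 122.7 kips.
Bearing (0.3125 in plate, F_u = 65 ksi): end bolts L_c = 1.875 − 0.9375/2 = 1.40625, R_n = min(1.2×1.40625×0.3125×65, 2.4×0.875×0.3125×65) = 34.277 kips/bolt; interior L_c = 2.6875 − 0.9375 = 1.75, R_n = 42.656 kips/bolt. φR_n = 0.75 × (2×34.277 + 2×42.656) = 115.4 kips.
Block shear: shear path 2×[1.875+1×2.6875] = 2×4.5625 in, A_gv = 2.8516, A_nv = 2×(4.5625 − 1.5×1)×0.3125 = 1.9141 in²; tension across gage: (3.0625 − 1×1)×0.3125 = 0.64453 in². R_n = min(0.6×65×1.9141, 0.6×50×2.8516) + 1.0×65×0.64453 = min(74.65, 85.548) + 41.894 = 116.54 kips. φR_n = 0.75 × 116.54 = 87.4 kips.
Governing: min(122.7, 115.4, 87.4) = 87.4 kips → block shear.

87.4 kips (block shear governs)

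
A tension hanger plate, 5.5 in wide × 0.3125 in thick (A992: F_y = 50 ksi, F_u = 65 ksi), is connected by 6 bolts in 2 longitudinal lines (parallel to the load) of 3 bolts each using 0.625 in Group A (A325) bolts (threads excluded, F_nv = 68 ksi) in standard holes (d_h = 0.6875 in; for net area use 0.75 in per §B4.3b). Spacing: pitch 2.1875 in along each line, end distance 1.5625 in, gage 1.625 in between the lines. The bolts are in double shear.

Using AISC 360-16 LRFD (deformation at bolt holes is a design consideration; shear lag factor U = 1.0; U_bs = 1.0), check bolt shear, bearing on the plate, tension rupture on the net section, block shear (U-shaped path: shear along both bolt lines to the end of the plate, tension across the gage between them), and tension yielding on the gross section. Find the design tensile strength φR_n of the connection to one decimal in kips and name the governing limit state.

60.9 kips (net-section rupture governs)

Bolt shear: A_b = π(0.625)²/4 = 0.3068 in². φR_n = 0.75 × 68 × 0.3068 × 6 × 2 = 187.8 kips.
Bearing (0.3125 in plate, F_u = 65 ksi): end bolts L_c = 1.5625 − 0.6875/2 = 1.21875, R_n = min(1.2×1.21875×0.3125×65, 2.4×0.625×0.3125×65) = 29.707 kips/bolt; interior L_c = 2.1875 − 0.6875 = 1.5, R_n = 30.469 kips/bolt. φR_n = 0.75 × (2×29.707 + 4×30.469) = 136.0 kips.
Tension rupture (net): A_n = (5.5 − 2×0.75)×0.3125 = 1.25 in² (U = 1.0, A_e = A_n). φR_n = 0.75 × 65 × 1.25 = 60.9 kips.
Block shear: shear path 2×[1.5625+2×2.1875] = 2×5.9375 in, A_gv = 3.7109, A_nv = 2×(5.9375 − 2.5×0.75)×0.3125 = 2.5391 in²; tension across gage: (1.625 − 1×0.75)×0.3125 = 0.27344 in². R_n = min(0.6×65×2.5391, 0.6×50×3.7109) + 1.0×65×0.27344 = min(99.025, 111.33) + 17.774 = 116.8 kips. φR_n = 0.75 × 116.8 = 87.6 kips.
Tension yield (gross): A_g = 5.5×0.3125 = 1.7188 in². φR_n = 0.90 × 50 × 1.7188 = 77.3 kips.
Governing: min(187.8, 136.0, 60.9, 87.6, 77.3) = 60.9 kips → net-section rupture.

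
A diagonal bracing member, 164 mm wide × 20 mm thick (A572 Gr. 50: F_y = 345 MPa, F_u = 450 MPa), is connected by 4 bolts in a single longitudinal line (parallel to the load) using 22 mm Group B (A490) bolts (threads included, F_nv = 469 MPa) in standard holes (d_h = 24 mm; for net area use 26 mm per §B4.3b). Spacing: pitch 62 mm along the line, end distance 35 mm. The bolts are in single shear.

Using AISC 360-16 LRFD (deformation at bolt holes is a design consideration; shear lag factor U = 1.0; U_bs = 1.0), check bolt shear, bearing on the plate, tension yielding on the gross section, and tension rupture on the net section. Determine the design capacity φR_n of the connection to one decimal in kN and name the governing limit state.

Bolt shear: A_b = π(22)²/4 = 380.13 mm². φR_n = 0.75 × 469 × 380.13 × 4 × 1 = 534.8 kN.
Bearing (20 mm plate, F_u = 450 MPa): end bolts L_c = 35 − 24/2 = 23, R_n = min(1.2×23×20×450, 2.4×22×20×450) = 248.4 kN/bolt; interior L_c = 62 − 24 = 38, R_n = 410.4 kN/bolt. φR_n = 0.75 × (1×248.4 + 3×410.4) = 1109.7 kN.
Tension yield (gross): A_g = 164×20 = 3280 mm². φR_n = 0.90 × 345 × 3280 = 1018.4 kN.
Tension rupture (net): A_n = (164 − 1×26)×20 = 2760 mm² (U = 1.0, A_e = A_n). φR_n = 0.75 × 450 × 2760 = 931.5 kN.
Governing: min(534.8, 1109.7, 1018.4, 931.5) = 534.8 kN → bolt shear.

534.8 kN (bolt shear governs)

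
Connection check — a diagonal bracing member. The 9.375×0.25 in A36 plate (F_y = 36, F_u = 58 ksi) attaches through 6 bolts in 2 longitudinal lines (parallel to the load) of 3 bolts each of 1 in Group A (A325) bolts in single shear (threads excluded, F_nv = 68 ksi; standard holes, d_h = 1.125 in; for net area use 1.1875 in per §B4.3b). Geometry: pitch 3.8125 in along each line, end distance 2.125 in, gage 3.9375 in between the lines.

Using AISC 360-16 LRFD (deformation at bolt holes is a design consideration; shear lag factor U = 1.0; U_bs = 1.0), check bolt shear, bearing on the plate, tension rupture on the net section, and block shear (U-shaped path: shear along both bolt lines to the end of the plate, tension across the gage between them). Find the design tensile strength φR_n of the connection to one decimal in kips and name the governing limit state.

Bolt shear: A_b = π(1)²/4 = 0.7854 in². φR_n = 0.75 × 68 × 0.7854 × 6 × 1 = 240.3 kips.
Bearing (0.25 in plate, F_u = 58 ksi): end bolts L_c = 2.125 − 1.125/2 = 1.5625, R_n = min(1.2×1.5625×0.25×58, 2.4×1×0.25×58) = 27.188 kips/bolt; interior L_c = 3.8125 − 1.125 = 2.6875, R_n = 34.8 kips/bolt. φR_n = 0.75 × (2×27.188 + 4×34.8) = 145.2 kips.
Tension rupture (net): A_n = (9.375 − 2×1.1875)×0.25 = 1.75 in² (U = 1.0, A_e = A_n). φR_n = 0.75 × 58 × 1.75 = 76.1 kips.
Block shear: shear path 2×[2.125+2×3.8125] = 2×9.75 in, A_gv = 4.875, A_nv = 2×(9.75 − 2.5×1.1875)×0.25 = 3.3906 in²; tension across gage: (3.9375 − 1×1.1875)×0.25 = 0.6875 in². R_n = min(0.6×58×3.3906, 0.6×36×4.875) + 1.0×58×0.6875 = min(117.99, 105.3) + 39.875 = 145.18 kips. φR_n = 0.75 × 145.18 = 108.9 kips.
Governing: min(240.3, 145.2, 76.1, 108.9) = 76.1 kips → net-section rupture.

76.1 kips (net-section rupture governs)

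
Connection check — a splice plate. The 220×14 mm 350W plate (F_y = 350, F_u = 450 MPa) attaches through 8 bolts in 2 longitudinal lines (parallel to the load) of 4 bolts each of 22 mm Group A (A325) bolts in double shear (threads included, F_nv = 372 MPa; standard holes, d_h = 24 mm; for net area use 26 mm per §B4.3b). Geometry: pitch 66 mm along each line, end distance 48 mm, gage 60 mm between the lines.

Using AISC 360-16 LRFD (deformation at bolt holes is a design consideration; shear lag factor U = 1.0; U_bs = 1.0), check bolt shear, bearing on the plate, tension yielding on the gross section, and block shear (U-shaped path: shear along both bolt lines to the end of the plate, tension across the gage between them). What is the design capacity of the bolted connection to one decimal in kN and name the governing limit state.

Bolt shear: A_b = π(22)²/4 = 380.13 mm². φR_n = 0.75 × 372 × 380.13 × 8 × 2 = 1696.9 kN.
Bearing (14 mm plate, F_u = 450 MPa): end bolts L_c = 48 − 24/2 = 36, R_n = min(1.2×36×14×450, 2.4×22×14×450) = 272.16 kN/bolt; interior L_c = 66 − 24 = 42, R_n = 317.52 kN/bolt. φR_n = 0.75 × (2×272.16 + 6×317.52) = 1837.1 kN.
Tension yield (gross): A_g = 220×14 = 3080 mm². φR_n = 0.90 × 350 × 3080 = 970.2 kN.
Block shear: shear path 2×[48+3×66] = 2×246 mm, A_gv = 6888, A_nv = 2×(246 − 3.5×26)×14 = 4340 mm²; tension across gage: (60 − 1×26)×14 = 476 mm². R_n = min(0.6×450×4340, 0.6×350×6888) + 1.0×450×476 = min(1171.8, 1446.5) + 214.2 = 1386 kN. φR_n = 0.75 × 1386 = 1039.5 kN.
Governing: min(1696.9, 1837.1, 970.2, 1039.5) = 970.2 kN → gross-section yield.

970.2 kN (gross-section yield governs)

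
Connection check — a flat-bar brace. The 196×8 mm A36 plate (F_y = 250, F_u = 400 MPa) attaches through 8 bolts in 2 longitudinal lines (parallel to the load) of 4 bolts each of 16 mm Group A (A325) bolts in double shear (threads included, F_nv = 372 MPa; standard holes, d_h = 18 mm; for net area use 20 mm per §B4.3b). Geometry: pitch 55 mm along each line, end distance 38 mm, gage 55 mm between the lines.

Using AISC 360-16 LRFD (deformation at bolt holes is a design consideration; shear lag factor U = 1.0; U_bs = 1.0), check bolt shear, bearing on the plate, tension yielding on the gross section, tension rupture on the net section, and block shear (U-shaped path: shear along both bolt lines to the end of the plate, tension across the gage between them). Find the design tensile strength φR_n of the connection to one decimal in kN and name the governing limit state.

Bolt shear: A_b = π(16)²/4 = 201.06 mm². φR_n = 0.75 × 372 × 201.06 × 8 × 2 = 897.5 kN.
Bearing (8 mm plate, F_u = 400 MPa): end bolts L_c = 38 − 18/2 = 29, R_n = min(1.2×29×8×400, 2.4×16×8×400) = 111.36 kN/bolt; interior L_c = 55 − 18 = 37, R_n = 122.88 kN/bolt. φR_n = 0.75 × (2×111.36 + 6×122.88) = 720.0 kN.
Tension yield (gross): A_g = 196×8 = 1568 mm². φR_n = 0.90 × 250 × 1568 = 352.8 kN.
Tension rupture (net): A_n = (196 − 2×20)×8 = 1248 mm² (U = 1.0, A_e = A_n). φR_n = 0.75 × 400 × 1248 = 374.4 kN.
Block shear: shear path 2×[38+3×55] = 2×203 mm, A_gv = 3248, A_nv = 2×(203 − 3.5×20)×8 = 2128 mm²; tension across gage: (55 − 1×20)×8 = 280 mm². R_n = min(0.6×400×2128, 0.6×250×3248) + 1.0×400×280 = min(510.72, 487.2) + 112 = 599.2 kN. φR_n = 0.75 × 599.2 = 449.4 kN.
Governing: min(897.5, 720.0, 352.8, 374.4, 449.4) = 352.8 kN → gross-section yield.

352.8 kN (gross-section yield governs)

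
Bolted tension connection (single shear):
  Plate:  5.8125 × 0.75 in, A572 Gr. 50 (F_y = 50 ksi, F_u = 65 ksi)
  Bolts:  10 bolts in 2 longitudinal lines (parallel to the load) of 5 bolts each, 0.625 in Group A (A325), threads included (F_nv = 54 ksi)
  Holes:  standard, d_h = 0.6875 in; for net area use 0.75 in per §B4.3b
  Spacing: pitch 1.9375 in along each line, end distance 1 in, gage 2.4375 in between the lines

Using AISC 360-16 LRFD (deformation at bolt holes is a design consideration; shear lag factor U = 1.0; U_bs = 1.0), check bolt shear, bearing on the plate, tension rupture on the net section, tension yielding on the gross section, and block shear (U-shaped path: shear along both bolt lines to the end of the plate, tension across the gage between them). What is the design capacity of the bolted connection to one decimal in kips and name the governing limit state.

124.3 kips (bolt shear governs)

Bolt shear: A_b = π(0.625)²/4 = 0.3068 in². φR_n = 0.75 × 54 × 0.3068 × 10 × 1 = 124.3 kips.
Bearing (0.75 in plate, F_u = 65 ksi): end bolts L_c = 1 − 0.6875/2 = 0.65625, R_n = min(1.2×0.65625×0.75×65, 2.4×0.625×0.75×65) = 38.391 kips/bolt; interior L_c = 1.9375 − 0.6875 = 1.25, R_n = 73.125 kips/bolt. φR_n = 0.75 × (2×38.391 + 8×73.125) = 496.3 kips.
Tension rupture (net): A_n = (5.8125 − 2×0.75)×0.75 = 3.2344 in² (U = 1.0, A_e = A_n). φR_n = 0.75 × 65 × 3.2344 = 157.7 kips.
Tension yield (gross): A_g = 5.8125×0.75 = 4.3594 in². φR_n = 0.90 × 50 × 4.3594 = 196.2 kips.
Block shear: shear path 2×[1+4×1.9375] = 2×8.75 in, A_gv = 13.125, A_nv = 2×(8.75 − 4.5×0.75)×0.75 = 8.0625 in²; tension across gage: (2.4375 − 1×0.75)×0.75 = 1.2656 in². R_n = min(0.6×65×8.0625, 0.6×50×13.125) + 1.0×65×1.2656 = min(314.44, 393.75) + 82.264 = 396.7 kips. φR_n = 0.75 × 396.7 = 297.5 kips.
Governing: min(124.3, 496.3, 157.7, 196.2, 297.5) = 124.3 kips → bolt shear.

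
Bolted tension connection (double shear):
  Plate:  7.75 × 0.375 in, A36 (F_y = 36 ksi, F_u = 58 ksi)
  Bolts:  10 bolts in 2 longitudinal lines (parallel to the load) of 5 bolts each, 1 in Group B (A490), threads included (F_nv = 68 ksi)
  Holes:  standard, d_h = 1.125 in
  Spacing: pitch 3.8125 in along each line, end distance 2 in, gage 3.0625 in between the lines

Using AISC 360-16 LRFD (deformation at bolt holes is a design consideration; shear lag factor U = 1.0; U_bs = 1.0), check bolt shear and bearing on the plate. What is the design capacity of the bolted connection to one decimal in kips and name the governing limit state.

Bolt shear: A_b = π(1)²/4 = 0.7854 in². φR_n = 0.75 × 68 × 0.7854 × 10 × 2 = 801.1 kips.
Bearing (0.375 in plate, F_u = 58 ksi): end bolts L_c = 2 − 1.125/2 = 1.4375, R_n = min(1.2×1.4375×0.375×58, 2.4×1×0.375×58) = 37.519 kips/bolt; interior L_c = 3.8125 − 1.125 = 2.6875, R_n = 52.2 kips/bolt. φR_n = 0.75 × (2×37.519 + 8×52.2) = 369.5 kips.
Governing: min(801.1, 369.5) = 369.5 kips → bearing.

369.5 kips (bearing governs)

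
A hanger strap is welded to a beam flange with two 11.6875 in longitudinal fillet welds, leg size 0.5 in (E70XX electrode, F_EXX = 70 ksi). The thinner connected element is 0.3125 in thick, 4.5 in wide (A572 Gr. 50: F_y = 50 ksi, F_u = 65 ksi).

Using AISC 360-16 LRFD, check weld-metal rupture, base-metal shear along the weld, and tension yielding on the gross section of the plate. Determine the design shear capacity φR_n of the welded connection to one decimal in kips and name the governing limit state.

Weld metal: throat = 0.707×0.5 = 0.3535 in, L = 2×11.6875 = 23.375 in. φR_n = 0.75 × 0.6 × 70 × 0.3535 × 23.375 = 260.3 kips.
Base metal shear (0.3125 in plate): yield φR_n = 1.0×0.6×50×0.3125×23.375 = 219.1 kips; rupture φR_n = 0.75×0.6×65×0.3125×23.375 = 213.7 kips; take 213.7 kips (rupture).
Tension yield (gross): A_g = 4.5×0.3125 = 1.4063 in². φR_n = 0.90 × 50 × 1.4063 = 63.3 kips.
Governing: min(260.3, 213.7, 63.3) = 63.3 kips → gross-section yield.

63.3 kips (gross-section yield governs)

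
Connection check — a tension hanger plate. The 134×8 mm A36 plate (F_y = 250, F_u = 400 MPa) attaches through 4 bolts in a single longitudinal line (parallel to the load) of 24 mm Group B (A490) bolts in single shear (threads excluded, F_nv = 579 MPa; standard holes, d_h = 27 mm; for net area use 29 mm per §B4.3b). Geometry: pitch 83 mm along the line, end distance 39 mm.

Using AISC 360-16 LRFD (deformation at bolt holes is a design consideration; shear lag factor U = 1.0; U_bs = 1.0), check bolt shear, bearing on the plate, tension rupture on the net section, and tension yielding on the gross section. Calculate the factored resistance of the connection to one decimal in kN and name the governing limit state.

Bolt shear: A_b = π(24)²/4 = 452.39 mm². φR_n = 0.75 × 579 × 452.39 × 4 × 1 = 785.8 kN.
Bearing (8 mm plate, F_u = 400 MPa): end bolts L_c = 39 − 27/2 = 25.5, R_n = min(1.2×25.5×8×400, 2.4×24×8×400) = 97.92 kN/bolt; interior L_c = 83 − 27 = 56, R_n = 184.32 kN/bolt. φR_n = 0.75 × (1×97.92 + 3×184.32) = 488.2 kN.
Tension rupture (net): A_n = (134 − 1×29)×8 = 840 mm² (U = 1.0, A_e = A_n). φR_n = 0.75 × 400 × 840 = 252.0 kN.
Tension yield (gross): A_g = 134×8 = 1072 mm². φR_n = 0.90 × 250 × 1072 = 241.2 kN.
Governing: min(785.8, 488.2, 252.0, 241.2) = 241.2 kN → gross-section yield.

241.2 kN (gross-section yield governs)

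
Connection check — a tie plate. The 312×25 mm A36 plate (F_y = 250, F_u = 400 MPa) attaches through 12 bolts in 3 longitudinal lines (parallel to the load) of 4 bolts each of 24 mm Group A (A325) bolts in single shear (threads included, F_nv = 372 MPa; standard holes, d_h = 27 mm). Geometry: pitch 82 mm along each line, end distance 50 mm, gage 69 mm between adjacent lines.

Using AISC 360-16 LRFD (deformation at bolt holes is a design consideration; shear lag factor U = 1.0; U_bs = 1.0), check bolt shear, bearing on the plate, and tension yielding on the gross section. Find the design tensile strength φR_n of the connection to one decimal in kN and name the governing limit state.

1514.6 kN (bolt shear governs)

Bolt shear: A_b = π(24)²/4 = 452.39 mm². φR_n = 0.75 × 372 × 452.39 × 12 × 1 = 1514.6 kN.
Bearing (25 mm plate, F_u = 400 MPa): end bolts L_c = 50 − 27/2 = 36.5, R_n = min(1.2×36.5×25×400, 2.4×24×25×400) = 438 kN/bolt; interior L_c = 82 − 27 = 55, R_n = 576 kN/bolt. φR_n = 0.75 × (3×438 + 9×576) = 4873.5 kN.
Tension yield (gross): A_g = 312×25 = 7800 mm². φR_n = 0.90 × 250 × 7800 = 1755.0 kN.
Governing: min(1514.6, 4873.5, 1755.0) = 1514.6 kN → bolt shear.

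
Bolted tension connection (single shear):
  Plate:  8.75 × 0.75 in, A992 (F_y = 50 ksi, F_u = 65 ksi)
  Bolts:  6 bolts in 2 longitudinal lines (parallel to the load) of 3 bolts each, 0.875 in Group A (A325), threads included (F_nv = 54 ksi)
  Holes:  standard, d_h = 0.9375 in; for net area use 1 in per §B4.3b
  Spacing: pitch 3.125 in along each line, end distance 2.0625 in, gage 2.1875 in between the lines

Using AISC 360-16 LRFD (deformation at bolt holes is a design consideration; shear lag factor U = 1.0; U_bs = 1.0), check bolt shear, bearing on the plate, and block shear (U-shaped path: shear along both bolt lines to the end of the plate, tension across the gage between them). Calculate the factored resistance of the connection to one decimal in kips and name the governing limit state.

Bolt shear: A_b = π(0.875)²/4 = 0.60132 in². φR_n = 0.75 × 54 × 0.60132 × 6 × 1 = 146.1 kips.
Bearing (0.75 in plate, F_u = 65 ksi): end bolts L_c = 2.0625 − 0.9375/2 = 1.59375, R_n = min(1.2×1.59375×0.75×65, 2.4×0.875×0.75×65) = 93.234 kips/bolt; interior L_c = 3.125 − 0.9375 = 2.1875, R_n = 102.38 kips/bolt. φR_n = 0.75 × (2×93.234 + 4×102.38) = 447.0 kips.
Block shear: shear path 2×[2.0625+2×3.125] = 2×8.3125 in, A_gv = 12.469, A_nv = 2×(8.3125 − 2.5×1)×0.75 = 8.7188 in²; tension across gage: (2.1875 − 1×1)×0.75 = 0.89063 in². R_n = min(0.6×65×8.7188, 0.6×50×12.469) + 1.0×65×0.89063 = min(340.03, 374.07) + 57.891 = 397.92 kips. φR_n = 0.75 × 397.92 = 298.4 kips.
Governing: min(146.1, 447.0, 298.4) = 146.1 kips → bolt shear.

146.1 kips (bolt shear governs)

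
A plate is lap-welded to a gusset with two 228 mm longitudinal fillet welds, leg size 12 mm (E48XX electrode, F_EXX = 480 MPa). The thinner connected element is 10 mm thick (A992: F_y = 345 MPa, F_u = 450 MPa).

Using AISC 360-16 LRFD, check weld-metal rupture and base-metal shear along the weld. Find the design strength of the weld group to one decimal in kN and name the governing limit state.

Weld metal: throat = 0.707×12 = 8.484 mm, L = 2×228 = 456 mm. φR_n = 0.75 × 0.6 × 480 × 8.484 × 456 = 835.6 kN.
Base metal shear (10 mm plate): yield φR_n = 1.0×0.6×345×10×456 = 943.9 kN; rupture φR_n = 0.75×0.6×450×10×456 = 923.4 kN; take 923.4 kN (rupture).
Governing: min(835.6, 923.4) = 835.6 kN → weld metal.

835.6 kN (weld metal governs)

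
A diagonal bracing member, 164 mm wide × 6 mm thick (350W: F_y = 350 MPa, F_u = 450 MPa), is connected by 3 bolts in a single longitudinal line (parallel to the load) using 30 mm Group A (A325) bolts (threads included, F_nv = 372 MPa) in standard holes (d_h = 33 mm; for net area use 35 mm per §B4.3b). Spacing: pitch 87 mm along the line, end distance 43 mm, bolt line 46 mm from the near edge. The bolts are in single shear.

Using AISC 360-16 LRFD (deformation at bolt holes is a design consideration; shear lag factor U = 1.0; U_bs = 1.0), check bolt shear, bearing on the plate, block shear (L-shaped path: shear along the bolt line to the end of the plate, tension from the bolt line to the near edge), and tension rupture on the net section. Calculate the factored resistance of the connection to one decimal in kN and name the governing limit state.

215.1 kN (block shear governs)

Bolt shear: A_b = π(30)²/4 = 706.86 mm². φR_n = 0.75 × 372 × 706.86 × 3 × 1 = 591.6 kN.
Bearing (6 mm plate, F_u = 450 MPa): end bolts L_c = 43 − 33/2 = 26.5, R_n = min(1.2×26.5×6×450, 2.4×30×6×450) = 85.86 kN/bolt; interior L_c = 87 − 33 = 54, R_n = 174.96 kN/bolt. φR_n = 0.75 × (1×85.86 + 2×174.96) = 326.8 kN.
Block shear: shear path 1×[43+2×87] = 1×217 mm, A_gv = 1302, A_nv = 1×(217 − 2.5×35)×6 = 777 mm²; tension to near edge: (46 − 0.5×35)×6 = 171 mm². R_n = min(0.6×450×777, 0.6×350×1302) + 1.0×450×171 = min(209.79, 273.42) + 76.95 = 286.74 kN. φR_n = 0.75 × 286.74 = 215.1 kN.
Tension rupture (net): A_n = (164 − 1×35)×6 = 774 mm² (U = 1.0, A_e = A_n). φR_n = 0.75 × 450 × 774 = 261.2 kN.
Governing: min(591.6, 326.8, 215.1, 261.2) = 215.1 kN → block shear.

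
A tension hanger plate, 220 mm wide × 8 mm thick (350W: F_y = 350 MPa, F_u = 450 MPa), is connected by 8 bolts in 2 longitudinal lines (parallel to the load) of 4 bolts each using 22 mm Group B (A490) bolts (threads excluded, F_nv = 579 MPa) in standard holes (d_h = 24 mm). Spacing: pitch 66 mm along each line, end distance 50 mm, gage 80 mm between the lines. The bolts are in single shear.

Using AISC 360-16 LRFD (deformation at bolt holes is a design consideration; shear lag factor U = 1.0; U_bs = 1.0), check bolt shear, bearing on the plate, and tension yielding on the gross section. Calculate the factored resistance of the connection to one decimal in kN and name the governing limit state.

Bolt shear: A_b = π(22)²/4 = 380.13 mm². φR_n = 0.75 × 579 × 380.13 × 8 × 1 = 1320.6 kN.
Bearing (8 mm plate, F_u = 450 MPa): end bolts L_c = 50 − 24/2 = 38, R_n = min(1.2×38×8×450, 2.4×22×8×450) = 164.16 kN/bolt; interior L_c = 66 − 24 = 42, R_n = 181.44 kN/bolt. φR_n = 0.75 × (2×164.16 + 6×181.44) = 1062.7 kN.
Tension yield (gross): A_g = 220×8 = 1760 mm². φR_n = 0.90 × 350 × 1760 = 554.4 kN.
Governing: min(1320.6, 1062.7, 554.4) = 554.4 kN → gross-section yield.

554.4 kN (gross-section yield governs)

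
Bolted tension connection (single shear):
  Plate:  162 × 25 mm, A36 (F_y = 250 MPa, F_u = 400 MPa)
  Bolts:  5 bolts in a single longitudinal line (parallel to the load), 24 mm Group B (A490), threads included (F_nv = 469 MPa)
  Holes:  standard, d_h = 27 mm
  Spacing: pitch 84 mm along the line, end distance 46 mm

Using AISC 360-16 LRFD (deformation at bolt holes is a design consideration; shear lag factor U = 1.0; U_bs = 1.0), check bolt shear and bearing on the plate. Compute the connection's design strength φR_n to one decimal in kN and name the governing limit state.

795.6 kN (bolt shear governs)

Bolt shear: A_b = π(24)²/4 = 452.39 mm². φR_n = 0.75 × 469 × 452.39 × 5 × 1 = 795.6 kN.
Bearing (25 mm plate, F_u = 400 MPa): end bolts L_c = 46 − 27/2 = 32.5, R_n = min(1.2×32.5×25×400, 2.4×24×25×400) = 390 kN/bolt; interior L_c = 84 − 27 = 57, R_n = 576 kN/bolt. φR_n = 0.75 × (1×390 + 4×576) = 2020.5 kN.
Governing: min(795.6, 2020.5) = 795.6 kN → bolt shear.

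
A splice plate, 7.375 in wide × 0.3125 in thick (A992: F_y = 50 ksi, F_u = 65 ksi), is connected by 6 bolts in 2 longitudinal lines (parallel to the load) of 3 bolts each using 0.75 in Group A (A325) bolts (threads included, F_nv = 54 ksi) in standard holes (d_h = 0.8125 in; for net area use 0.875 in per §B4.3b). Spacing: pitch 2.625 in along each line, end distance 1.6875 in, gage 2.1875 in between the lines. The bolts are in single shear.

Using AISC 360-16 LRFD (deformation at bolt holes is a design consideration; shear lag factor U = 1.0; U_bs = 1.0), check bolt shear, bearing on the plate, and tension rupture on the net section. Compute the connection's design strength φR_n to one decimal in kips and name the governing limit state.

85.7 kips (net-section rupture governs)

Bolt shear: A_b = π(0.75)²/4 = 0.44179 in². φR_n = 0.75 × 54 × 0.44179 × 6 × 1 = 107.4 kips.
Bearing (0.3125 in plate, F_u = 65 ksi): end bolts L_c = 1.6875 − 0.8125/2 = 1.28125, R_n = min(1.2×1.28125×0.3125×65, 2.4×0.75×0.3125×65) = 31.23 kips/bolt; interior L_c = 2.625 − 0.8125 = 1.8125, R_n = 36.563 kips/bolt. φR_n = 0.75 × (2×31.23 + 4×36.563) = 156.5 kips.
Tension rupture (net): A_n = (7.375 − 2×0.875)×0.3125 = 1.7578 in² (U = 1.0, A_e = A_n). φR_n = 0.75 × 65 × 1.7578 = 85.7 kips.
Governing: min(107.4, 156.5, 85.7) = 85.7 kips → net-section rupture.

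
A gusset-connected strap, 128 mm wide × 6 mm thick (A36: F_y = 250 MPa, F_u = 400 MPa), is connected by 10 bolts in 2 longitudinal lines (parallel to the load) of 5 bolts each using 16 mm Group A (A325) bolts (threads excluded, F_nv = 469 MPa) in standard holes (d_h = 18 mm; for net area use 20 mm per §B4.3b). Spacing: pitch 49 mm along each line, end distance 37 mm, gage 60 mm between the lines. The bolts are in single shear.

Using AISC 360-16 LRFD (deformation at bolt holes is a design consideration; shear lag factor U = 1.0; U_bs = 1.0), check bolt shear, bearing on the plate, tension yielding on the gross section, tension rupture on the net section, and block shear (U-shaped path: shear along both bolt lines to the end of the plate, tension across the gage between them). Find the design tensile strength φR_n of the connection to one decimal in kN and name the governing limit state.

158.4 kN (net-section rupture governs)

Bolt shear: A_b = π(16)²/4 = 201.06 mm². φR_n = 0.75 × 469 × 201.06 × 10 × 1 = 707.2 kN.
Bearing (6 mm plate, F_u = 400 MPa): end bolts L_c = 37 − 18/2 = 28, R_n = min(1.2×28×6×400, 2.4×16×6×400) = 80.64 kN/bolt; interior L_c = 49 − 18 = 31, R_n = 89.28 kN/bolt. φR_n = 0.75 × (2×80.64 + 8×89.28) = 656.6 kN.
Tension yield (gross): A_g = 128×6 = 768 mm². φR_n = 0.90 × 250 × 768 = 172.8 kN.
Tension rupture (net): A_n = (128 − 2×20)×6 = 528 mm² (U = 1.0, A_e = A_n). φR_n = 0.75 × 400 × 528 = 158.4 kN.
Block shear: shear path 2×[37+4×49] = 2×233 mm, A_gv = 2796, A_nv = 2×(233 − 4.5×20)×6 = 1716 mm²; tension across gage: (60 − 1×20)×6 = 240 mm². R_n = min(0.6×400×1716, 0.6×250×2796) + 1.0×400×240 = min(411.84, 419.4) + 96 = 507.84 kN. φR_n = 0.75 × 507.84 = 380.9 kN.
Governing: min(707.2, 656.6, 172.8, 158.4, 380.9) = 158.4 kN → net-section rupture.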